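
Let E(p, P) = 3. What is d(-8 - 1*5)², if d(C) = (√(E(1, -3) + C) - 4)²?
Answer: (4 - I*√10)⁴ ≈ -604.0 - 303.58*I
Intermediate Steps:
d(C) = (-4 + √(3 + C))² (d(C) = (√(3 + C) - 4)² = (-4 + √(3 + C))²)
d(-8 - 1*5)² = ((-4 + √(3 + (-8 - 1*5)))²)² = ((-4 + √(3 + (-8 - 5)))²)² = ((-4 + √(3 - 13))²)² = ((-4 + √(-10))²)² = ((-4 + I*√10)²)² = (-4 + I*√10)⁴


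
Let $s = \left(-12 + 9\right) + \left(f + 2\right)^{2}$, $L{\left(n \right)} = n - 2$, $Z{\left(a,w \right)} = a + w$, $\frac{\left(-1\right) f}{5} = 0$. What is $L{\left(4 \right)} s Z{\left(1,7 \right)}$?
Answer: $16$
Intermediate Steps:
$f = 0$ ($f = \left(-5\right) 0 = 0$)
$L{\left(n \right)} = -2 + n$
$s = 1$ ($s = \left(-12 + 9\right) + \left(0 + 2\right)^{2} = -3 + 2^{2} = -3 + 4 = 1$)
$L{\left(4 \right)} s Z{\left(1,7 \right)} = \left(-2 + 4\right) 1 \left(1 + 7\right) = 2 \cdot 1 \cdot 8 = 2 \cdot 8 = 16$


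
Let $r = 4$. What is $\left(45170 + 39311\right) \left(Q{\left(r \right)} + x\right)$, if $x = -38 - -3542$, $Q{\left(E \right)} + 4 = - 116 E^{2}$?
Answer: $138886764$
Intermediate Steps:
$Q{\left(E \right)} = -4 - 116 E^{2}$
$x = 3504$ ($x = -38 + 3542 = 3504$)
$\left(45170 + 39311\right) \left(Q{\left(r \right)} + x\right) = \left(45170 + 39311\right) \left(\left(-4 - 116 \cdot 4^{2}\right) + 3504\right) = 84481 \left(\left(-4 - 1856\right) + 3504\right) = 84481 \left(-1860 + 3504\right) = 84481 \cdot 1644 = 138886764$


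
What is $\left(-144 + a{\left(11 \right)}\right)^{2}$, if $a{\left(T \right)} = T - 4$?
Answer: $18769$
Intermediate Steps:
$a{\left(T \right)} = -4 + T$
$\left(-144 + a{\left(11 \right)}\right)^{2} = \left(-144 + \left(-4 + 11\right)\right)^{2} = \left(-144 + 7\right)^{2} = \left(-137\right)^{2} = 18769$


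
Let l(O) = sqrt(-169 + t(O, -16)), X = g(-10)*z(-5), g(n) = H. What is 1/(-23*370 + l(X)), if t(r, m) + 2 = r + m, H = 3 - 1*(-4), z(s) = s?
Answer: -115/978653 - I*sqrt(222)/72420322 ≈ -0.00011751 - 2.0574e-7*I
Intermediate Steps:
H = 7 (H = 3 + 4 = 7)
g(n) = 7
X = -35 (X = 7*(-5) = -35)
t(r, m) = -2 + m + r (t(r, m) = -2 + (r + m) = -2 + (m + r) = -2 + m + r)
l(O) = sqrt(-187 + O) (l(O) = sqrt(-169 + (-2 - 16 + O)) = sqrt(-169 + (-18 + O)) = sqrt(-187 + O))
1/(-23*370 + l(X)) = 1/(-23*370 + sqrt(-187 - 35)) = 1/(-8510 + sqrt(-222)) = 1/(-8510 + I*sqrt(222))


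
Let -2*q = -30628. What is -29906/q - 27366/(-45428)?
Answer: -12361669/9153742 ≈ -1.3505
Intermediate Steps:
q = 15314 (q = -½*(-30628) = 15314)
-29906/q - 27366/(-45428) = -29906/15314 - 27366/(-45428) = -29906*1/15314 - 27366*(-1/45428) = -787/403 + 13683/22714 = -12361669/9153742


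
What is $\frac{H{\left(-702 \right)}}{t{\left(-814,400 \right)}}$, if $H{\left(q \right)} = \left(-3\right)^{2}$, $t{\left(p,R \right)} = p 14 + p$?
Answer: $- \frac{3}{4070} \approx -0.0007371$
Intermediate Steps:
$t{\left(p,R \right)} = 15 p$ ($t{\left(p,R \right)} = 14 p + p = 15 p$)
$H{\left(q \right)} = 9$
$\frac{H{\left(-702 \right)}}{t{\left(-814,400 \right)}} = \frac{9}{15 \left(-814\right)} = \frac{9}{-12210} = 9 \left(- \frac{1}{12210}\right) = - \frac{3}{4070}$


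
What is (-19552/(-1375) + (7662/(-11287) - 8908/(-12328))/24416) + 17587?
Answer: 20555646300997083863/1167853519448000 ≈ 17601.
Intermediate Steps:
(-19552/(-1375) + (7662/(-11287) - 8908/(-12328))/24416) + 17587 = (-19552*(-1/1375) + (7662*(-1/11287) - 8908*(-1/12328))*(1/24416)) + 17587 = (19552/1375 + (-7662/11287 + 2227/3082)*(1/24416)) + 17587 = (19552/1375 + (1521865/34786534)*(1/24416)) + 17587 = (19552/1375 + 1521865/849348014144) + 17587 = 16606454465107863/1167853519448000 + 17587 = 20555646300997083863/1167853519448000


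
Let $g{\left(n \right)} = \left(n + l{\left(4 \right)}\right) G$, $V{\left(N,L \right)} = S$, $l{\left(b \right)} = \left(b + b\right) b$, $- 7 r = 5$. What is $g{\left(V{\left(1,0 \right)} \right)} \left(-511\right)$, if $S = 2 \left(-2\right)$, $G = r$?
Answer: $10220$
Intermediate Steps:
$r = - \frac{5}{7}$ ($r = \left(- \frac{1}{7}\right) 5 = - \frac{5}{7} \approx -0.71429$)
$l{\left(b \right)} = 2 b^{2}$ ($l{\left(b \right)} = 2 b b = 2 b^{2}$)
$G = - \frac{5}{7} \approx -0.71429$
$S = -4$
$V{\left(N,L \right)} = -4$
$g{\left(n \right)} = - \frac{160}{7} - \frac{5 n}{7}$ ($g{\left(n \right)} = \left(n + 2 \cdot 4^{2}\right) \left(- \frac{5}{7}\right) = \left(n + 2 \cdot 16\right) \left(- \frac{5}{7}\right) = \left(n + 32\right) \left(- \frac{5}{7}\right) = \left(32 + n\right) \left(- \frac{5}{7}\right) = - \frac{160}{7} - \frac{5 n}{7}$)
$g{\left(V{\left(1,0 \right)} \right)} \left(-511\right) = \left(- \frac{160}{7} - - \frac{20}{7}\right) \left(-511\right) = \left(- \frac{160}{7} + \frac{20}{7}\right) \left(-511\right) = \left(-20\right) \left(-511\right) = 10220$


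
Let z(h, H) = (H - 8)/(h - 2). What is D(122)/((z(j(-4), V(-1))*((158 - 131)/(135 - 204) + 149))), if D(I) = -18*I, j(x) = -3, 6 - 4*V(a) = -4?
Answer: -252540/18799 ≈ -13.434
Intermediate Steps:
V(a) = 5/2 (V(a) = 3/2 - ¼*(-4) = 3/2 + 1 = 5/2)
z(h, H) = (-8 + H)/(-2 + h)
D(122)/((z(j(-4), V(-1))*((158 - 131)/(135 - 204) + 149))) = (-18*122)/((((-8 + 5/2)/(-2 - 3))*((158 - 131)/(135 - 204) + 149))) = -2196*10/(11*(27/(-69) + 149)) = -2196*10/(11*(27*(-1/69) + 149)) = -2196*10/(11*(-9/23 + 149)) = -2196/((11/10)*(3418/23)) = -2196/18799/115 = -2196*115/18799 = -252540/18799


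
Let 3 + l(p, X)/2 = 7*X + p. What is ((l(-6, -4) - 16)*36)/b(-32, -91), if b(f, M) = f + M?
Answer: 1080/41 ≈ 26.341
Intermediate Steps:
l(p, X) = -6 + 2*p + 14*X (l(p, X) = -6 + 2*(7*X + p) = -6 + 2*(p + 7*X) = -6 + (2*p + 14*X) = -6 + 2*p + 14*X)
b(f, M) = M + f
((l(-6, -4) - 16)*36)/b(-32, -91) = (((-6 + 2*(-6) + 14*(-4)) - 16)*36)/(-91 - 32) = (((-6 - 12 - 56) - 16)*36)/(-123) = ((-74 - 16)*36)*(-1/123) = -90*36*(-1/123) = -3240*(-1/123) = 1080/41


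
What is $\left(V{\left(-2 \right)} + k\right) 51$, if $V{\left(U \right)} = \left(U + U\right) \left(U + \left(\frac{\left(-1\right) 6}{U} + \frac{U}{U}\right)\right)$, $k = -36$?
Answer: $-2244$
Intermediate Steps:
$V{\left(U \right)} = 2 U \left(1 + U - \frac{6}{U}\right)$ ($V{\left(U \right)} = 2 U \left(U + \left(- \frac{6}{U} + 1\right)\right) = 2 U \left(U + \left(1 - \frac{6}{U}\right)\right) = 2 U \left(1 + U - \frac{6}{U}\right)$)
$\left(V{\left(-2 \right)} + k\right) 51 = \left(\left(-12 + 2 \left(-2\right) + 2 \left(-2\right)^{2}\right) - 36\right) 51 = \left(\left(-12 - 4 + 2 \cdot 4\right) - 36\right) 51 = \left(\left(-12 - 4 + 8\right) - 36\right) 51 = \left(-8 - 36\right) 51 = \left(-44\right) 51 = -2244$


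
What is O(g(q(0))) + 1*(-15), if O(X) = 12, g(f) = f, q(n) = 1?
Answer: -3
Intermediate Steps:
O(g(q(0))) + 1*(-15) = 12 + 1*(-15) = 12 - 15 = -3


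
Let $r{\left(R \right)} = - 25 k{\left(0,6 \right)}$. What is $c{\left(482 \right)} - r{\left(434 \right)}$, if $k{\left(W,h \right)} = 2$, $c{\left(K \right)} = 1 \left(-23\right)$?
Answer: $27$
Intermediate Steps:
$c{\left(K \right)} = -23$
$r{\left(R \right)} = -50$ ($r{\left(R \right)} = \left(-25\right) 2 = -50$)
$c{\left(482 \right)} - r{\left(434 \right)} = -23 - -50 = -23 + 50 = 27$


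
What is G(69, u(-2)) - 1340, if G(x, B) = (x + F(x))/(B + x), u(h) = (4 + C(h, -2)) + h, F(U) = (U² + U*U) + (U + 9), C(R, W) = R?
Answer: -27597/23 ≈ -1199.9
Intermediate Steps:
F(U) = 9 + U + 2*U² (F(U) = (U² + U²) + (9 + U) = 2*U² + (9 + U) = 9 + U + 2*U²)
u(h) = 4 + 2*h (u(h) = (4 + h) + h = 4 + 2*h)
G(x, B) = (9 + 2*x + 2*x²)/(B + x) (G(x, B) = (x + (9 + x + 2*x²))/(B + x) = (9 + 2*x + 2*x²)/(B + x))
G(69, u(-2)) - 1340 = (9 + 2*69 + 2*69²)/((4 + 2*(-2)) + 69) - 1340 = (9 + 138 + 2*4761)/((4 - 4) + 69) - 1340 = (9 + 138 + 9522)/(0 + 69) - 1340 = 9669/69 - 1340 = (1/69)*9669 - 1340 = 3223/23 - 1340 = -27597/23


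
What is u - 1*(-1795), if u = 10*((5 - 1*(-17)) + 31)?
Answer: 2325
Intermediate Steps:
u = 530 (u = 10*((5 + 17) + 31) = 10*(22 + 31) = 10*53 = 530)
u - 1*(-1795) = 530 - 1*(-1795) = 530 + 1795 = 2325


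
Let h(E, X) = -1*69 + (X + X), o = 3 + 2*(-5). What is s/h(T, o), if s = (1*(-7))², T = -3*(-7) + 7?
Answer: -49/83 ≈ -0.59036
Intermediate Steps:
o = -7 (o = 3 - 10 = -7)
T = 28 (T = 21 + 7 = 28)
h(E, X) = -69 + 2*X
s = 49 (s = (-7)² = 49)
s/h(T, o) = 49/(-69 + 2*(-7)) = 49/(-69 - 14) = 49/(-83) = 49*(-1/83) = -49/83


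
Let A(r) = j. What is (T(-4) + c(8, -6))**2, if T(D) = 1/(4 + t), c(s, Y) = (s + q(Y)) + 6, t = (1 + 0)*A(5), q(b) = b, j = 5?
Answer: 5329/81 ≈ 65.790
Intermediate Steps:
A(r) = 5
t = 5 (t = (1 + 0)*5 = 1*5 = 5)
c(s, Y) = 6 + Y + s (c(s, Y) = (s + Y) + 6 = (Y + s) + 6 = 6 + Y + s)
T(D) = 1/9 (T(D) = 1/(4 + 5) = 1/9)
(T(-4) + c(8, -6))**2 = (1/9 + (6 - 6 + 8))**2 = (1/9 + 8)**2 = (73/9)**2 = 5329/81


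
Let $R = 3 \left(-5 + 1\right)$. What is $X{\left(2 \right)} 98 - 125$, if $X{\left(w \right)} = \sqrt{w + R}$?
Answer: $-125 + 98 i \sqrt{10} \approx -125.0 + 309.9 i$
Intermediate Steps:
$R = -12$ ($R = 3 \left(-4\right) = -12$)
$X{\left(w \right)} = \sqrt{-12 + w}$ ($X{\left(w \right)} = \sqrt{w - 12} = \sqrt{-12 + w}$)
$X{\left(2 \right)} 98 - 125 = \sqrt{-12 + 2} \cdot 98 - 125 = \sqrt{-10} \cdot 98 - 125 = i \sqrt{10} \cdot 98 - 125 = 98 i \sqrt{10} - 125 = -125 + 98 i \sqrt{10}$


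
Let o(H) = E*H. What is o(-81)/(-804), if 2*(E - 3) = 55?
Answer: 1647/536 ≈ 3.0728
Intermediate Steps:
E = 61/2 (E = 3 + (½)*55 = 3 + 55/2 = 61/2 ≈ 30.500)
o(H) = 61*H/2
o(-81)/(-804) = ((61/2)*(-81))/(-804) = -4941/2*(-1/804) = 1647/536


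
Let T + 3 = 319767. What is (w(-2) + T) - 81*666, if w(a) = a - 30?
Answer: 265786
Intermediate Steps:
T = 319764 (T = -3 + 319767 = 319764)
w(a) = -30 + a
(w(-2) + T) - 81*666 = ((-30 - 2) + 319764) - 81*666 = (-32 + 319764) - 53946 = 319732 - 53946 = 265786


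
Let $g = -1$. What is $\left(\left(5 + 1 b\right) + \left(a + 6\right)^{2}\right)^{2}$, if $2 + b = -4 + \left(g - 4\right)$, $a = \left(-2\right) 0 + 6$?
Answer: $19044$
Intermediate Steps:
$a = 6$ ($a = 0 + 6 = 6$)
$b = -11$ ($b = -2 - 9 = -11$)
$\left(\left(5 + 1 b\right) + \left(a + 6\right)^{2}\right)^{2} = \left(\left(5 + 1 \left(-11\right)\right) + \left(6 + 6\right)^{2}\right)^{2} = \left(\left(5 - 11\right) + 12^{2}\right)^{2} = \left(-6 + 144\right)^{2} = 138^{2} = 19044$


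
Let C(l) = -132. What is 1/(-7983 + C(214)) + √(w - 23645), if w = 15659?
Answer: -1/8115 + 11*I*√66 ≈ -0.00012323 + 89.364*I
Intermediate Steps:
1/(-7983 + C(214)) + √(w - 23645) = 1/(-7983 - 132) + √(15659 - 23645) = 1/(-8115) + √(-7986) = -1/8115 + 11*I*√66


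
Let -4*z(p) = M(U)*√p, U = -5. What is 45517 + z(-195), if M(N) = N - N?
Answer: 45517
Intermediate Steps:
M(N) = 0
z(p) = 0 (z(p) = -0*√p = -¼*0 = 0)
45517 + z(-195) = 45517 + 0 = 45517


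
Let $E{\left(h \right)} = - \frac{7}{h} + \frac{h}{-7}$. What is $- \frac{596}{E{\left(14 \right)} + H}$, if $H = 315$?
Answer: $- \frac{1192}{625} \approx -1.9072$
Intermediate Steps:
$E{\left(h \right)} = - \frac{7}{h} - \frac{h}{7}$ ($E{\left(h \right)} = - \frac{7}{h} + h \left(- \frac{1}{7}\right) = - \frac{7}{h} - \frac{h}{7}$)
$- \frac{596}{E{\left(14 \right)} + H} = - \frac{596}{\left(- \frac{7}{14} - 2\right) + 315} = - \frac{596}{\left(\left(-7\right) \frac{1}{14} - 2\right) + 315} = - \frac{596}{\left(- \frac{1}{2} - 2\right) + 315} = - \frac{596}{- \frac{5}{2} + 315} = - \frac{596}{\frac{625}{2}} = \left(-596\right) \frac{2}{625} = - \frac{1192}{625}$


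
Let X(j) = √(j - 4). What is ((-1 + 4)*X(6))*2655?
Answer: 7965*√2 ≈ 11264.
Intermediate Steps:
X(j) = √(-4 + j)
((-1 + 4)*X(6))*2655 = ((-1 + 4)*√(-4 + 6))*2655 = (3*√2)*2655 = 7965*√2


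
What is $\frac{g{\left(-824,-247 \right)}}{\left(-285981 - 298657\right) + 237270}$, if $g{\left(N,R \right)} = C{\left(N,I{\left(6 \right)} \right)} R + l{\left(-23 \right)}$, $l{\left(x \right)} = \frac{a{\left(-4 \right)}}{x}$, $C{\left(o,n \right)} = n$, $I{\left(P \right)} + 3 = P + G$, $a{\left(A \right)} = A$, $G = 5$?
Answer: $\frac{1623}{285338} \approx 0.005688$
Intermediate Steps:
$I{\left(P \right)} = 2 + P$ ($I{\left(P \right)} = -3 + \left(P + 5\right) = -3 + \left(5 + P\right) = 2 + P$)
$l{\left(x \right)} = - \frac{4}{x}$
$g{\left(N,R \right)} = \frac{4}{23} + 8 R$ ($g{\left(N,R \right)} = \left(2 + 6\right) R - \frac{4}{-23} = 8 R - - \frac{4}{23} = 8 R + \frac{4}{23} = \frac{4}{23} + 8 R$)
$\frac{g{\left(-824,-247 \right)}}{\left(-285981 - 298657\right) + 237270} = \frac{\frac{4}{23} + 8 \left(-247\right)}{\left(-285981 - 298657\right) + 237270} = \frac{\frac{4}{23} - 1976}{-584638 + 237270} = - \frac{45444}{23 \left(-347368\right)} = \left(- \frac{45444}{23}\right) \left(- \frac{1}{347368}\right) = \frac{1623}{285338}$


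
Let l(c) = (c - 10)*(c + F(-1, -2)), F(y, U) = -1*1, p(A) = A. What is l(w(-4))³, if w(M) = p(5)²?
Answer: 46656000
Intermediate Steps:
F(y, U) = -1
w(M) = 25 (w(M) = 5² = 25)
l(c) = (-1 + c)*(-10 + c) (l(c) = (c - 10)*(c - 1) = (-10 + c)*(-1 + c) = (-1 + c)*(-10 + c))
l(w(-4))³ = (10 + 25² - 11*25)³ = (10 + 625 - 275)³ = 360³ = 46656000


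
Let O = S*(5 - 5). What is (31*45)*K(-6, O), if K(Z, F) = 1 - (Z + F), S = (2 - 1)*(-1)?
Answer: 9765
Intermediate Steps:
S = -1 (S = 1*(-1) = -1)
O = 0 (O = -(5 - 5) = -1*0 = 0)
K(Z, F) = 1 - F - Z (K(Z, F) = 1 - (F + Z) = 1 + (-F - Z) = 1 - F - Z)
(31*45)*K(-6, O) = (31*45)*(1 - 1*0 - 1*(-6)) = 1395*(1 + 0 + 6) = 1395*7 = 9765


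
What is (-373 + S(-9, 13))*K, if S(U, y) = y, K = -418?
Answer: 150480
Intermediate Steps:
(-373 + S(-9, 13))*K = (-373 + 13)*(-418) = -360*(-418) = 150480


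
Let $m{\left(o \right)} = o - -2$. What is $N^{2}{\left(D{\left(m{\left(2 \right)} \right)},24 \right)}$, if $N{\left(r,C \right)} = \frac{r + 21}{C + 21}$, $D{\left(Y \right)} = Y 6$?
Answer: $1$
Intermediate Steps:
$m{\left(o \right)} = 2 + o$ ($m{\left(o \right)} = o + 2 = 2 + o$)
$D{\left(Y \right)} = 6 Y$
$N{\left(r,C \right)} = \frac{21 + r}{21 + C}$
$N^{2}{\left(D{\left(m{\left(2 \right)} \right)},24 \right)} = \left(\frac{21 + 6 \left(2 + 2\right)}{21 + 24}\right)^{2} = \left(\frac{21 + 6 \cdot 4}{45}\right)^{2} = \left(\frac{21 + 24}{45}\right)^{2} = \left(\frac{1}{45} \cdot 45\right)^{2} = 1^{2} = 1$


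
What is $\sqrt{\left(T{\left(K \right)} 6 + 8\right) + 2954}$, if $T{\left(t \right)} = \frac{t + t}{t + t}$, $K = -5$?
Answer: $2 \sqrt{742} \approx 54.479$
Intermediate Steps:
$T{\left(t \right)} = 1$ ($T{\left(t \right)} = \frac{2 t}{2 t} = 2 t \frac{1}{2 t} = 1$)
$\sqrt{\left(T{\left(K \right)} 6 + 8\right) + 2954} = \sqrt{\left(1 \cdot 6 + 8\right) + 2954} = \sqrt{\left(6 + 8\right) + 2954} = \sqrt{14 + 2954} = \sqrt{2968} = 2 \sqrt{742}$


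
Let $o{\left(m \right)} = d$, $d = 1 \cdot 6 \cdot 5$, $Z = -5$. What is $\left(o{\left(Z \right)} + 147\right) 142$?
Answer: $25134$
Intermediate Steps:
$d = 30$ ($d = 6 \cdot 5 = 30$)
$o{\left(m \right)} = 30$
$\left(o{\left(Z \right)} + 147\right) 142 = \left(30 + 147\right) 142 = 177 \cdot 142 = 25134$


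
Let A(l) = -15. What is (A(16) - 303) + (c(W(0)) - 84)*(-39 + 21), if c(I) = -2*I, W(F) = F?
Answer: 1194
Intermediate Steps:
(A(16) - 303) + (c(W(0)) - 84)*(-39 + 21) = (-15 - 303) + (-2*0 - 84)*(-39 + 21) = -318 + (0 - 84)*(-18) = -318 - 84*(-18) = -318 + 1512 = 1194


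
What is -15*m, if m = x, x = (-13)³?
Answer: 32955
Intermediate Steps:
x = -2197
m = -2197
-15*m = -15*(-2197) = 32955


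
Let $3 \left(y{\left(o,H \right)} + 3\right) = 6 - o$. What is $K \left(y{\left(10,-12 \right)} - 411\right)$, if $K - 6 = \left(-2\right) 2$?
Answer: $- \frac{2492}{3} \approx -830.67$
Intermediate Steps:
$y{\left(o,H \right)} = -1 - \frac{o}{3}$ ($y{\left(o,H \right)} = -3 + \frac{6 - o}{3} = -3 - \left(-2 + \frac{o}{3}\right) = -1 - \frac{o}{3}$)
$K = 2$ ($K = 6 - 4 = 2$)
$K \left(y{\left(10,-12 \right)} - 411\right) = 2 \left(\left(-1 - \frac{10}{3}\right) - 411\right) = 2 \left(- \frac{13}{3} - 411\right) = 2 \left(- \frac{1246}{3}\right) = - \frac{2492}{3}$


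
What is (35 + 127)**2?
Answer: 26244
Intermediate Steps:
(35 + 127)**2 = 162**2 = 26244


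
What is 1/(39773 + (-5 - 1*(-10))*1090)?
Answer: 1/45223 ≈ 2.2113e-5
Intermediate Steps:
1/(39773 + (-5 - 1*(-10))*1090) = 1/(39773 + (-5 + 10)*1090) = 1/(39773 + 5*1090) = 1/(39773 + 5450) = 1/45223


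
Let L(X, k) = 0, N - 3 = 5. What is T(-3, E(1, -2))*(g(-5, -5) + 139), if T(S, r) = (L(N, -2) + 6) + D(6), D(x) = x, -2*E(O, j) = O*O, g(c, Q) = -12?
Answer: 1524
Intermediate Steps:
N = 8 (N = 3 + 5 = 8)
E(O, j) = -O²/2 (E(O, j) = -O*O/2 = -O²/2)
T(S, r) = 12 (T(S, r) = (0 + 6) + 6 = 6 + 6 = 12)
T(-3, E(1, -2))*(g(-5, -5) + 139) = 12*(-12 + 139) = 12*127 = 1524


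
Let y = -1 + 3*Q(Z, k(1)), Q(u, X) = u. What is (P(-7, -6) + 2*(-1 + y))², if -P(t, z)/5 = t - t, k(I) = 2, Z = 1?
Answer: 4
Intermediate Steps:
y = 2 (y = -1 + 3*1 = -1 + 3 = 2)
P(t, z) = 0 (P(t, z) = -5*(t - t) = -5*0 = 0)
(P(-7, -6) + 2*(-1 + y))² = (0 + 2*(-1 + 2))² = (0 + 2*1)² = (0 + 2)² = 2² = 4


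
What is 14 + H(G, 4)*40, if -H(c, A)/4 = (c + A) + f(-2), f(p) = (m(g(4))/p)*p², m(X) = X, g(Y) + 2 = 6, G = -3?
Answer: 1134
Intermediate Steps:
g(Y) = 4 (g(Y) = -2 + 6 = 4)
f(p) = 4*p (f(p) = (4/p)*p² = 4*p)
H(c, A) = 32 - 4*A - 4*c (H(c, A) = -4*((c + A) + 4*(-2)) = -4*((A + c) - 8) = -4*(-8 + A + c) = 32 - 4*A - 4*c)
14 + H(G, 4)*40 = 14 + (32 - 4*4 - 4*(-3))*40 = 14 + (32 - 16 + 12)*40 = 14 + 28*40 = 14 + 1120 = 1134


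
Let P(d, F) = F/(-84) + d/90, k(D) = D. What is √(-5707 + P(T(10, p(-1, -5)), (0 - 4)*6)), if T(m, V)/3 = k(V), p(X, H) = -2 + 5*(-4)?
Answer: I*√62924610/105 ≈ 75.548*I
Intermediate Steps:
p(X, H) = -22 (p(X, H) = -2 - 20 = -22)
T(m, V) = 3*V
P(d, F) = -F/84 + d/90 (P(d, F) = F*(-1/84) + d*(1/90) = -F/84 + d/90)
√(-5707 + P(T(10, p(-1, -5)), (0 - 4)*6)) = √(-5707 + (-(0 - 4)*6/84 + (3*(-22))/90)) = √(-5707 + (-(-1)*6/21 + (1/90)*(-66))) = √(-5707 + (-1/84*(-24) - 11/15)) = √(-5707 + (2/7 - 11/15)) = √(-5707 - 47/105) = √(-599282/105) = I*√62924610/105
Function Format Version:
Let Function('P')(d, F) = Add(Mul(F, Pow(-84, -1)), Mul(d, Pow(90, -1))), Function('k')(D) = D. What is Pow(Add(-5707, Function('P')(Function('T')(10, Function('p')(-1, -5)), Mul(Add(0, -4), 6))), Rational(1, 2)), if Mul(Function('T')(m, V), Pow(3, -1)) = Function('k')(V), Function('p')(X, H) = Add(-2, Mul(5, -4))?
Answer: Mul(Rational(1, 105), I, Pow(62924610, Rational(1, 2))) ≈ Mul(75.548, I)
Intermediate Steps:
Function('p')(X, H) = -22 (Function('p')(X, H) = Add(-2, -20) = -22)
Function('T')(m, V) = Mul(3, V)
Function('P')(d, F) = Add(Mul(Rational(-1, 84), F), Mul(Rational(1, 90), d)) (Function('P')(d, F) = Add(Mul(F, Rational(-1, 84)), Mul(d, Rational(1, 90))) = Add(Mul(Rational(-1, 84), F), Mul(Rational(1, 90), d)))
Pow(Add(-5707, Function('P')(Function('T')(10, Function('p')(-1, -5)), Mul(Add(0, -4), 6))), Rational(1, 2)) = Pow(Add(-5707, Add(Mul(Rational(-1, 84), Mul(Add(0, -4), 6)), Mul(Rational(1, 90), Mul(3, -22)))), Rational(1, 2)) = Pow(Add(-5707, Add(Mul(Rational(-1, 84), Mul(-4, 6)), Mul(Rational(1, 90), -66))), Rational(1, 2)) = Pow(Add(-5707, Add(Mul(Rational(-1, 84), -24), Rational(-11, 15))), Rational(1, 2)) = Pow(Add(-5707, Add(Rational(2, 7), Rational(-11, 15))), Rational(1, 2)) = Pow(Add(-5707, Rational(-47, 105)), Rational(1, 2)) = Pow(Rational(-599282, 105), Rational(1, 2)) = Mul(Rational(1, 105), I, Pow(62924610, Rational(1, 2)))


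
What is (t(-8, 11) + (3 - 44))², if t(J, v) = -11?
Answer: 2704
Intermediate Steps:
(t(-8, 11) + (3 - 44))² = (-11 + (3 - 44))² = (-11 - 41)² = (-52)² = 2704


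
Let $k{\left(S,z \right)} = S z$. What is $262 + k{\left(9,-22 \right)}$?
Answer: $64$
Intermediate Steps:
$262 + k{\left(9,-22 \right)} = 262 + 9 \left(-22\right) = 262 - 198 = 64$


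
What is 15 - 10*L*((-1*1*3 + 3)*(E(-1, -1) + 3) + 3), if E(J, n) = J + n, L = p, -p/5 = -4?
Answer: -585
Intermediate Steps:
p = 20 (p = -5*(-4) = 20)
L = 20
15 - 10*L*((-1*1*3 + 3)*(E(-1, -1) + 3) + 3) = 15 - 200*((-1*1*3 + 3)*((-1 - 1) + 3) + 3) = 15 - 200*((-1*3 + 3)*(-2 + 3) + 3) = 15 - 200*((-3 + 3)*1 + 3) = 15 - 200*(0*1 + 3) = 15 - 200*(0 + 3) = 15 - 200*3 = 15 - 10*60 = 15 - 600 = -585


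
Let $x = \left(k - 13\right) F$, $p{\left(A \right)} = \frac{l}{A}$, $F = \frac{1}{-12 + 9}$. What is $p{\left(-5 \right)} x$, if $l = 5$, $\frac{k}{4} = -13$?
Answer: $- \frac{65}{3} \approx -21.667$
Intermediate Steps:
$k = -52$ ($k = 4 \left(-13\right) = -52$)
$F = - \frac{1}{3}$ ($F = \frac{1}{-3} = - \frac{1}{3} \approx -0.33333$)
$p{\left(A \right)} = \frac{5}{A}$
$x = \frac{65}{3}$ ($x = \left(-52 - 13\right) \left(- \frac{1}{3}\right) = \left(-65\right) \left(- \frac{1}{3}\right) = \frac{65}{3} \approx 21.667$)
$p{\left(-5 \right)} x = \frac{5}{-5} \cdot \frac{65}{3} = 5 \left(- \frac{1}{5}\right) \frac{65}{3} = \left(-1\right) \frac{65}{3} = - \frac{65}{3}$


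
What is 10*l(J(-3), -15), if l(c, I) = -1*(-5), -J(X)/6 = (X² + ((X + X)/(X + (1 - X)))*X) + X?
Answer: 50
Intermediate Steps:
J(X) = -18*X² - 6*X (J(X) = -6*((X² + ((X + X)/(X + (1 - X)))*X) + X) = -6*((X² + ((2*X)/1)*X) + X) = -6*((X² + ((2*X)*1)*X) + X) = -6*((X² + (2*X)*X) + X) = -6*((X² + 2*X²) + X) = -6*(3*X² + X) = -6*(X + 3*X²) = -18*X² - 6*X)
l(c, I) = 5
10*l(J(-3), -15) = 10*5 = 50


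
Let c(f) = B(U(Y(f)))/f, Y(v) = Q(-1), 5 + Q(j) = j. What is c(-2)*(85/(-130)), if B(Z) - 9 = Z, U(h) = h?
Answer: 51/52 ≈ 0.98077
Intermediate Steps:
Q(j) = -5 + j
Y(v) = -6 (Y(v) = -5 - 1 = -6)
B(Z) = 9 + Z
c(f) = 3/f (c(f) = (9 - 6)/f = 3/f)
c(-2)*(85/(-130)) = (3/(-2))*(85/(-130)) = (3*(-1/2))*(85*(-1/130)) = -3/2*(-17/26) = 51/52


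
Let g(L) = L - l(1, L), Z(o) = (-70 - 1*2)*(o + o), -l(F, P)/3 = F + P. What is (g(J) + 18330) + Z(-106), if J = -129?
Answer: 33081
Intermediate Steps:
l(F, P) = -3*F - 3*P (l(F, P) = -3*(F + P) = -3*F - 3*P)
Z(o) = -144*o (Z(o) = (-70 - 2)*(2*o) = -144*o)
g(L) = 3 + 4*L (g(L) = L - (-3*1 - 3*L) = L - (-3 - 3*L) = L + (3 + 3*L) = 3 + 4*L)
(g(J) + 18330) + Z(-106) = ((3 + 4*(-129)) + 18330) - 144*(-106) = ((3 - 516) + 18330) + 15264 = (-513 + 18330) + 15264 = 17817 + 15264 = 33081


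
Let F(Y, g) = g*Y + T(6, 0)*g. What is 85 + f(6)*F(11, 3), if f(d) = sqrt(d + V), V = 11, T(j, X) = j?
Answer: 85 + 51*sqrt(17) ≈ 295.28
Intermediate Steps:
F(Y, g) = 6*g + Y*g (F(Y, g) = g*Y + 6*g = Y*g + 6*g = 6*g + Y*g)
f(d) = sqrt(11 + d) (f(d) = sqrt(d + 11) = sqrt(11 + d))
85 + f(6)*F(11, 3) = 85 + sqrt(11 + 6)*(3*(6 + 11)) = 85 + sqrt(17)*(3*17) = 85 + sqrt(17)*51 = 85 + 51*sqrt(17)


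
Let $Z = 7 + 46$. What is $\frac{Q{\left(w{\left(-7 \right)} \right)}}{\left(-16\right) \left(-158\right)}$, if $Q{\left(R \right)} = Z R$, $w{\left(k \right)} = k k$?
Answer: $\frac{2597}{2528} \approx 1.0273$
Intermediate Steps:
$Z = 53$
$w{\left(k \right)} = k^{2}$
$Q{\left(R \right)} = 53 R$
$\frac{Q{\left(w{\left(-7 \right)} \right)}}{\left(-16\right) \left(-158\right)} = \frac{53 \left(-7\right)^{2}}{\left(-16\right) \left(-158\right)} = \frac{53 \cdot 49}{2528} = 2597 \cdot \frac{1}{2528} = \frac{2597}{2528}$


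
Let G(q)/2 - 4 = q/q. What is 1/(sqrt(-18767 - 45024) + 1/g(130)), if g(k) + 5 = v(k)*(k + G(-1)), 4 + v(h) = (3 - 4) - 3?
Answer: -1125/80735484376 - 1265625*I*sqrt(63791)/80735484376 ≈ -1.3934e-8 - 0.0039593*I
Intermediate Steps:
v(h) = -8 (v(h) = -4 + ((3 - 4) - 3) = -4 + (-1 - 3) = -4 - 4 = -8)
G(q) = 10 (G(q) = 8 + 2*(q/q) = 8 + 2*1 = 8 + 2 = 10)
g(k) = -85 - 8*k (g(k) = -5 - 8*(k + 10) = -5 - 8*(10 + k) = -5 + (-80 - 8*k) = -85 - 8*k)
1/(sqrt(-18767 - 45024) + 1/g(130)) = 1/(sqrt(-18767 - 45024) + 1/(-85 - 8*130)) = 1/(sqrt(-63791) + 1/(-85 - 1040)) = 1/(I*sqrt(63791) + 1/(-1125)) = 1/(I*sqrt(63791) - 1/1125) = 1/(-1/1125 + I*sqrt(63791))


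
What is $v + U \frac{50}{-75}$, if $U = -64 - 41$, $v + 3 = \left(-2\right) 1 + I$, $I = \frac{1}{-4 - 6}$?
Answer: $\frac{649}{10} \approx 64.9$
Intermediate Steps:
$I = - \frac{1}{10}$ ($I = \frac{1}{-10} = - \frac{1}{10} \approx -0.1$)
$v = - \frac{51}{10}$ ($v = -3 - \frac{21}{10} = - \frac{51}{10} \approx -5.1$)
$U = -105$ ($U = -64 - 41 = -105$)
$v + U \frac{50}{-75} = - \frac{51}{10} - 105 \frac{50}{-75} = - \frac{51}{10} - 105 \cdot 50 \left(- \frac{1}{75}\right) = - \frac{51}{10} - -70 = - \frac{51}{10} + 70 = \frac{649}{10}$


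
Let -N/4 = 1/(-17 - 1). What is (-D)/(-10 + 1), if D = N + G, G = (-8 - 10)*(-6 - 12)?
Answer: 2918/81 ≈ 36.025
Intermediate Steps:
G = 324 (G = -18*(-18) = 324)
N = 2/9 (N = -4/(-17 - 1) = -4/(-18) = -4*(-1/18) = 2/9 ≈ 0.22222)
D = 2918/9 (D = 2/9 + 324 = 2918/9 ≈ 324.22)
(-D)/(-10 + 1) = (-1*2918/9)/(-10 + 1) = -2918/9/(-9) = -⅑*(-2918/9) = 2918/81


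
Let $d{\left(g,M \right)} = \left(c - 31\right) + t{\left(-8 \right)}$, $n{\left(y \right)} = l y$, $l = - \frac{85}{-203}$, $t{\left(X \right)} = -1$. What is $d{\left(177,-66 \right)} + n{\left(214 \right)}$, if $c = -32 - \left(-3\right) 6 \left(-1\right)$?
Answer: $\frac{1544}{203} \approx 7.6059$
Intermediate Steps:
$c = -50$ ($c = -32 - \left(-18\right) \left(-1\right) = -32 - 18 = -50$)
$l = \frac{85}{203}$ ($l = \left(-85\right) \left(- \frac{1}{203}\right) = \frac{85}{203} \approx 0.41872$)
$n{\left(y \right)} = \frac{85 y}{203}$
$d{\left(g,M \right)} = -82$ ($d{\left(g,M \right)} = \left(-50 - 31\right) - 1 = -81 - 1 = -82$)
$d{\left(177,-66 \right)} + n{\left(214 \right)} = -82 + \frac{85}{203} \cdot 214 = -82 + \frac{18190}{203} = \frac{1544}{203}$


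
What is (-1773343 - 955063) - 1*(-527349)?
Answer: -2201057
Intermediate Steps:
(-1773343 - 955063) - 1*(-527349) = -2728406 + 527349 = -2201057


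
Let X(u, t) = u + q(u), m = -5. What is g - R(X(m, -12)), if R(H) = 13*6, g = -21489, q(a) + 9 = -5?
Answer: -21567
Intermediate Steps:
q(a) = -14 (q(a) = -9 - 5 = -14)
X(u, t) = -14 + u (X(u, t) = u - 14 = -14 + u)
R(H) = 78
g - R(X(m, -12)) = -21489 - 1*78 = -21489 - 78 = -21567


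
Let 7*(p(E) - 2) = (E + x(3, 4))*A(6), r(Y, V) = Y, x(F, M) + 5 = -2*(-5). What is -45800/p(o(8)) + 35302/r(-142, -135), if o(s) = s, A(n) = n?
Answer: -6096623/1633 ≈ -3733.4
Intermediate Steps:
x(F, M) = 5 (x(F, M) = -5 - 2*(-5) = -5 + 10 = 5)
p(E) = 44/7 + 6*E/7 (p(E) = 2 + ((E + 5)*6)/7 = 2 + ((5 + E)*6)/7 = 2 + (30 + 6*E)/7 = 2 + (30/7 + 6*E/7) = 44/7 + 6*E/7)
-45800/p(o(8)) + 35302/r(-142, -135) = -45800/(44/7 + (6/7)*8) + 35302/(-142) = -45800/(44/7 + 48/7) + 35302*(-1/142) = -45800/92/7 - 17651/71 = -45800*7/92 - 17651/71 = -80150/23 - 17651/71 = -6096623/1633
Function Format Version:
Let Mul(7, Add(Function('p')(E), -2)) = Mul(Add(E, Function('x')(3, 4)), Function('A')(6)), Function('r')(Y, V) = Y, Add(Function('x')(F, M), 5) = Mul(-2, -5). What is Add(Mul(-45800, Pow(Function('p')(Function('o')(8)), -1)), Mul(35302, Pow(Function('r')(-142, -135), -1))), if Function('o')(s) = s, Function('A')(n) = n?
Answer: Rational(-6096623, 1633) ≈ -3733.4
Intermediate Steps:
Function('x')(F, M) = 5 (Function('x')(F, M) = Add(-5, Mul(-2, -5)) = Add(-5, 10) = 5)
Function('p')(E) = Add(Rational(44, 7), Mul(Rational(6, 7), E)) (Function('p')(E) = Add(2, Mul(Rational(1, 7), Mul(Add(E, 5), 6))) = Add(2, Mul(Rational(1, 7), Mul(Add(5, E), 6))) = Add(2, Mul(Rational(1, 7), Add(30, Mul(6, E)))) = Add(2, Add(Rational(30, 7), Mul(Rational(6, 7), E))) = Add(Rational(44, 7), Mul(Rational(6, 7), E)))
Add(Mul(-45800, Pow(Function('p')(Function('o')(8)), -1)), Mul(35302, Pow(Function('r')(-142, -135), -1))) = Add(Mul(-45800, Pow(Add(Rational(44, 7), Mul(Rational(6, 7), 8)), -1)), Mul(35302, Pow(-142, -1))) = Add(Mul(-45800, Pow(Add(Rational(44, 7), Rational(48, 7)), -1)), Mul(35302, Rational(-1, 142))) = Add(Mul(-45800, Pow(Rational(92, 7), -1)), Rational(-17651, 71)) = Add(Mul(-45800, Rational(7, 92)), Rational(-17651, 71)) = Add(Rational(-80150, 23), Rational(-17651, 71)) = Rational(-6096623, 1633)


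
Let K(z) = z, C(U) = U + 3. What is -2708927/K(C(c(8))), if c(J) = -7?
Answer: 2708927/4 ≈ 6.7723e+5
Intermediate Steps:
C(U) = 3 + U
-2708927/K(C(c(8))) = -2708927/(3 - 7) = -2708927/(-4) = -2708927*(-¼) = 2708927/4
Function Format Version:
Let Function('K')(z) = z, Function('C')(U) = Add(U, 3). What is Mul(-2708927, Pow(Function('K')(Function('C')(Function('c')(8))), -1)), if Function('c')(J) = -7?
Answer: Rational(2708927, 4) ≈ 6.7723e+5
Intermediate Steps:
Function('C')(U) = Add(3, U)
Mul(-2708927, Pow(Function('K')(Function('C')(Function('c')(8))), -1)) = Mul(-2708927, Pow(Add(3, -7), -1)) = Mul(-2708927, Pow(-4, -1)) = Mul(-2708927, Rational(-1, 4)) = Rational(2708927, 4)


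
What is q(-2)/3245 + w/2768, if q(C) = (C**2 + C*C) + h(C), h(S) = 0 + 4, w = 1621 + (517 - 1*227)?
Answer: 6234411/8982160 ≈ 0.69409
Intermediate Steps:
w = 1911 (w = 1621 + (517 - 227) = 1621 + 290 = 1911)
h(S) = 4
q(C) = 4 + 2*C**2 (q(C) = (C**2 + C*C) + 4 = (C**2 + C**2) + 4 = 2*C**2 + 4 = 4 + 2*C**2)
q(-2)/3245 + w/2768 = (4 + 2*(-2)**2)/3245 + 1911/2768 = (4 + 2*4)*(1/3245) + 1911*(1/2768) = (4 + 8)*(1/3245) + 1911/2768 = 12*(1/3245) + 1911/2768 = 12/3245 + 1911/2768 = 6234411/8982160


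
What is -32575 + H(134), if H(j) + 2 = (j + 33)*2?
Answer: -32243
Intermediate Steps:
H(j) = 64 + 2*j (H(j) = -2 + (j + 33)*2 = -2 + (33 + j)*2 = -2 + (66 + 2*j) = 64 + 2*j)
-32575 + H(134) = -32575 + (64 + 2*134) = -32575 + (64 + 268) = -32575 + 332 = -32243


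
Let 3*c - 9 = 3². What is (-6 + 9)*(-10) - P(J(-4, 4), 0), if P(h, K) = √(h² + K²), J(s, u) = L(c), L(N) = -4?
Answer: -34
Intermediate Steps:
c = 6 (c = 3 + (⅓)*3² = 3 + (⅓)*9 = 3 + 3 = 6)
J(s, u) = -4
P(h, K) = √(K² + h²)
(-6 + 9)*(-10) - P(J(-4, 4), 0) = (-6 + 9)*(-10) - √(0² + (-4)²) = 3*(-10) - √(0 + 16) = -30 - √16 = -30 - 1*4 = -30 - 4 = -34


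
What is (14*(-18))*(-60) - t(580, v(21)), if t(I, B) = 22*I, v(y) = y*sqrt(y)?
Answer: 2360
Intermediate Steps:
v(y) = y**(3/2)
(14*(-18))*(-60) - t(580, v(21)) = (14*(-18))*(-60) - 22*580 = -252*(-60) - 1*12760 = 15120 - 12760 = 2360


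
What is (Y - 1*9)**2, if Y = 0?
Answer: 81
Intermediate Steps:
(Y - 1*9)**2 = (0 - 1*9)**2 = (0 - 9)**2 = (-9)**2 = 81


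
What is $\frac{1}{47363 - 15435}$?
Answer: $\frac{1}{31928} \approx 3.132 \cdot 10^{-5}$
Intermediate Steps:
$\frac{1}{47363 - 15435} = \frac{1}{31928}$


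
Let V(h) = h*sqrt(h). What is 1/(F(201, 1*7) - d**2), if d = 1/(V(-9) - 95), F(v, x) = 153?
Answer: 14556490652/2227141800469 - 5130*I/2227141800469 ≈ 0.0065359 - 2.3034e-9*I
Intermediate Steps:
V(h) = h**(3/2)
d = (-95 + 27*I)/9754 (d = 1/((-9)**(3/2) - 95) = 1/(-27*I - 95) = 1/(-95 - 27*I) = (-95 + 27*I)/9754 ≈ -0.0097396 + 0.0027681*I)
1/(F(201, 1*7) - d**2) = 1/(153 - (-95/9754 + 27*I/9754)**2)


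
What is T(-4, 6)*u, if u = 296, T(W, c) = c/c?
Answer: 296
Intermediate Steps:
T(W, c) = 1
T(-4, 6)*u = 1*296 = 296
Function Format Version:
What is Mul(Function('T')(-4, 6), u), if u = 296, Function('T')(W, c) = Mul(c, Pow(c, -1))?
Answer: 296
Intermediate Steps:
Function('T')(W, c) = 1
Mul(Function('T')(-4, 6), u) = Mul(1, 296) = 296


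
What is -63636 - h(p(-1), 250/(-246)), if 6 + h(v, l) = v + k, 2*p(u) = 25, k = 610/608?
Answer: -19347625/304 ≈ -63644.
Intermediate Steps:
k = 305/304 (k = 610*(1/608) = 305/304 ≈ 1.0033)
p(u) = 25/2 (p(u) = (½)*25 = 25/2)
h(v, l) = -1519/304 + v (h(v, l) = -6 + (v + 305/304) = -6 + (305/304 + v) = -1519/304 + v)
-63636 - h(p(-1), 250/(-246)) = -63636 - (-1519/304 + 25/2) = -63636 - 1*2281/304 = -63636 - 2281/304 = -19347625/304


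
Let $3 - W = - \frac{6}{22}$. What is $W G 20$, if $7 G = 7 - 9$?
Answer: $- \frac{1440}{77} \approx -18.701$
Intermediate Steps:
$G = - \frac{2}{7}$ ($G = \frac{7 - 9}{7} = \frac{1}{7} \left(-2\right) = - \frac{2}{7} \approx -0.28571$)
$W = \frac{36}{11}$ ($W = 3 - - \frac{6}{22} = 3 - \left(-6\right) \frac{1}{22} = 3 - - \frac{3}{11} = 3 + \frac{3}{11} = \frac{36}{11} \approx 3.2727$)
$W G 20 = \frac{36}{11} \left(- \frac{2}{7}\right) 20 = \left(- \frac{72}{77}\right) 20 = - \frac{1440}{77}$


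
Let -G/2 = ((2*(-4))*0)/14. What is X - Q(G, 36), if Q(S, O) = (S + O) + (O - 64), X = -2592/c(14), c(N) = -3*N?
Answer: 376/7 ≈ 53.714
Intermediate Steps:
G = 0 (G = -2*(2*(-4))*0/14 = -2*(-8*0)/14 = -0/14 = -2*0 = 0)
X = 432/7 (X = -2592/((-3*14)) = -2592/(-42) = -2592*(-1/42) = 432/7 ≈ 61.714)
Q(S, O) = -64 + S + 2*O (Q(S, O) = (O + S) + (-64 + O) = -64 + S + 2*O)
X - Q(G, 36) = 432/7 - (-64 + 0 + 2*36) = 432/7 - (-64 + 0 + 72) = 432/7 - 1*8 = 432/7 - 8 = 376/7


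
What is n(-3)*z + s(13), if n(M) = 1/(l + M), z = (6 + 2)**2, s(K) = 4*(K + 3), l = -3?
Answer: 160/3 ≈ 53.333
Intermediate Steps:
s(K) = 12 + 4*K (s(K) = 4*(3 + K) = 12 + 4*K)
z = 64 (z = 8**2 = 64)
n(M) = 1/(-3 + M)
n(-3)*z + s(13) = 64/(-3 - 3) + (12 + 4*13) = 64/(-6) + (12 + 52) = -1/6*64 + 64 = -32/3 + 64 = 160/3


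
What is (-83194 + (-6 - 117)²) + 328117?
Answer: 260052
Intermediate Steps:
(-83194 + (-6 - 117)²) + 328117 = (-83194 + (-123)²) + 328117 = (-83194 + 15129) + 328117 = -68065 + 328117 = 260052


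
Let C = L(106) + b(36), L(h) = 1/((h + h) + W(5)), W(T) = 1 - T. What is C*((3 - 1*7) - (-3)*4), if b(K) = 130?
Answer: 27041/26 ≈ 1040.0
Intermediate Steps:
L(h) = 1/(-4 + 2*h) (L(h) = 1/((h + h) + (1 - 1*5)) = 1/(2*h + (1 - 5)) = 1/(2*h - 4) = 1/(-4 + 2*h))
C = 27041/208 (C = 1/(2*(-2 + 106)) + 130 = (½)/104 + 130 = (½)*(1/104) + 130 = 1/208 + 130 = 27041/208 ≈ 130.00)
C*((3 - 1*7) - (-3)*4) = 27041*((3 - 1*7) - (-3)*4)/208 = 27041*((3 - 7) - 1*(-12))/208 = 27041*(-4 + 12)/208 = (27041/208)*8 = 27041/26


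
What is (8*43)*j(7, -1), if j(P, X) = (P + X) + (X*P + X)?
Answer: -688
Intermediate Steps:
j(P, X) = P + 2*X + P*X (j(P, X) = (P + X) + (P*X + X) = (P + X) + (X + P*X) = P + 2*X + P*X)
(8*43)*j(7, -1) = (8*43)*(7 + 2*(-1) + 7*(-1)) = 344*(7 - 2 - 7) = 344*(-2) = -688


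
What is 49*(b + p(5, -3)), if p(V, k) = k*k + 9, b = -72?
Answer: -2646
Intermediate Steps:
p(V, k) = 9 + k**2 (p(V, k) = k**2 + 9 = 9 + k**2)
49*(b + p(5, -3)) = 49*(-72 + (9 + (-3)**2)) = 49*(-72 + (9 + 9)) = 49*(-72 + 18) = 49*(-54) = -2646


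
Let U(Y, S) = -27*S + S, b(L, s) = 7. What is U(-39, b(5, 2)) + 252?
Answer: 70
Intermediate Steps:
U(Y, S) = -26*S
U(-39, b(5, 2)) + 252 = -26*7 + 252 = -182 + 252 = 70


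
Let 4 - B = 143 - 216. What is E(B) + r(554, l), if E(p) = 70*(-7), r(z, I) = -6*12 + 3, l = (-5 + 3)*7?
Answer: -559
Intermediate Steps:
l = -14 (l = -2*7 = -14)
r(z, I) = -69 (r(z, I) = -72 + 3 = -69)
B = 77 (B = 4 - (143 - 216) = 4 - 1*(-73) = 4 + 73 = 77)
E(p) = -490
E(B) + r(554, l) = -490 - 69 = -559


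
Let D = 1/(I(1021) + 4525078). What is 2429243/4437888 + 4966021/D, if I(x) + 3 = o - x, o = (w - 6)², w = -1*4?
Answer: 99706223947836543035/4437888 ≈ 2.2467e+13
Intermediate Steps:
w = -4
o = 100 (o = (-4 - 6)² = (-10)² = 100)
I(x) = 97 - x (I(x) = -3 + (100 - x) = 97 - x)
D = 1/4524154 (D = 1/((97 - 1*1021) + 4525078) = 1/((97 - 1021) + 4525078) = 1/(-924 + 4525078) = 1/4524154 ≈ 2.2104e-7)
2429243/4437888 + 4966021/D = 2429243/4437888 + 4966021/(1/4524154) = 2429243*(1/4437888) + 4966021*4524154 = 2429243/4437888 + 22467043771234 = 99706223947836543035/4437888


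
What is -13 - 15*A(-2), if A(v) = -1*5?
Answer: 62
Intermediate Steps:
A(v) = -5
-13 - 15*A(-2) = -13 - 15*(-5) = -13 + 75 = 62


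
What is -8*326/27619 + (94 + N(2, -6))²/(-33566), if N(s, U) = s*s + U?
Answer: -160653672/463529677 ≈ -0.34659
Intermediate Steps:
N(s, U) = U + s² (N(s, U) = s² + U = U + s²)
-8*326/27619 + (94 + N(2, -6))²/(-33566) = -8*326/27619 + (94 + (-6 + 2²))²/(-33566) = -2608*1/27619 + (94 + (-6 + 4))²*(-1/33566) = -2608/27619 + (94 - 2)²*(-1/33566) = -2608/27619 + 92²*(-1/33566) = -2608/27619 + 8464*(-1/33566) = -2608/27619 - 4232/16783 = -160653672/463529677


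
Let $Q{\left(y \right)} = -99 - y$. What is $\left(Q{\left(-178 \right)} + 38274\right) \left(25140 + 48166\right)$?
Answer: $2811505018$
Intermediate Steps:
$\left(Q{\left(-178 \right)} + 38274\right) \left(25140 + 48166\right) = \left(\left(-99 - -178\right) + 38274\right) \left(25140 + 48166\right) = \left(\left(-99 + 178\right) + 38274\right) 73306 = \left(79 + 38274\right) 73306 = 38353 \cdot 73306 = 2811505018$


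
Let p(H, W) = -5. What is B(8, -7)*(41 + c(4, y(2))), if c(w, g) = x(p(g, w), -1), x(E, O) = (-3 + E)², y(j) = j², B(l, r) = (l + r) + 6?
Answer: 735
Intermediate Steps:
B(l, r) = 6 + l + r
c(w, g) = 64 (c(w, g) = (-3 - 5)² = (-8)² = 64)
B(8, -7)*(41 + c(4, y(2))) = (6 + 8 - 7)*(41 + 64) = 7*105 = 735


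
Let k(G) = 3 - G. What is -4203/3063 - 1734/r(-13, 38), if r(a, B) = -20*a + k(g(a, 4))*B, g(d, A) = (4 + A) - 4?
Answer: -346906/37777 ≈ -9.1830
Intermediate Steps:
g(d, A) = A
r(a, B) = -B - 20*a (r(a, B) = -20*a + (3 - 1*4)*B = -20*a + (3 - 4)*B = -20*a - B = -B - 20*a)
-4203/3063 - 1734/r(-13, 38) = -4203/3063 - 1734/(-1*38 - 20*(-13)) = -4203*1/3063 - 1734/(-38 + 260) = -1401/1021 - 1734/222 = -1401/1021 - 1734*1/222 = -1401/1021 - 289/37 = -346906/37777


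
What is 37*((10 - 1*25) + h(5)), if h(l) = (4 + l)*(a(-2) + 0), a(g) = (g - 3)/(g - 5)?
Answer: -2220/7 ≈ -317.14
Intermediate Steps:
a(g) = (-3 + g)/(-5 + g)
h(l) = 20/7 + 5*l/7 (h(l) = (4 + l)*((-3 - 2)/(-5 - 2) + 0) = (4 + l)*(-5/(-7) + 0) = (4 + l)*(-⅐*(-5) + 0) = (4 + l)*(5/7 + 0) = (4 + l)*(5/7) = 20/7 + 5*l/7)
37*((10 - 1*25) + h(5)) = 37*((10 - 1*25) + (20/7 + (5/7)*5)) = 37*((10 - 25) + (20/7 + 25/7)) = 37*(-15 + 45/7) = 37*(-60/7) = -2220/7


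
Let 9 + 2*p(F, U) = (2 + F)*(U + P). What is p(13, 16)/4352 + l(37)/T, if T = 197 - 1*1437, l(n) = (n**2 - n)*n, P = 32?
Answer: -53510787/1349120 ≈ -39.663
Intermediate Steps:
l(n) = n*(n**2 - n)
p(F, U) = -9/2 + (2 + F)*(32 + U)/2 (p(F, U) = -9/2 + ((2 + F)*(U + 32))/2 = -9/2 + ((2 + F)*(32 + U))/2 = -9/2 + (2 + F)*(32 + U)/2)
T = -1240 (T = 197 - 1437 = -1240)
p(13, 16)/4352 + l(37)/T = (55/2 + 16 + 16*13 + (1/2)*13*16)/4352 + (37**2*(-1 + 37))/(-1240) = (55/2 + 16 + 208 + 104)*(1/4352) + (1369*36)*(-1/1240) = (711/2)*(1/4352) + 49284*(-1/1240) = 711/8704 - 12321/310 = -53510787/1349120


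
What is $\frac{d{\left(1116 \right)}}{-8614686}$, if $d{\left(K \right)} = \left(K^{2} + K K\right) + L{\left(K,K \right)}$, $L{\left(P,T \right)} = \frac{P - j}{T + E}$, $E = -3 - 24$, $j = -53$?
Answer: $- \frac{2712604337}{9381393054} \approx -0.28915$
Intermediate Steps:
$E = -27$
$L{\left(P,T \right)} = \frac{53 + P}{-27 + T}$ ($L{\left(P,T \right)} = \frac{P - -53}{T - 27} = \frac{P + 53}{-27 + T} = \frac{53 + P}{-27 + T}$)
$d{\left(K \right)} = 2 K^{2} + \frac{53 + K}{-27 + K}$ ($d{\left(K \right)} = \left(K^{2} + K K\right) + \frac{53 + K}{-27 + K} = \left(K^{2} + K^{2}\right) + \frac{53 + K}{-27 + K} = 2 K^{2} + \frac{53 + K}{-27 + K}$)
$\frac{d{\left(1116 \right)}}{-8614686} = \frac{\frac{1}{-27 + 1116} \left(53 + 1116 + 2 \cdot 1116^{2} \left(-27 + 1116\right)\right)}{-8614686} = \frac{53 + 1116 + 2 \cdot 1245456 \cdot 1089}{1089} \left(- \frac{1}{8614686}\right) = \frac{53 + 1116 + 2712603168}{1089} \left(- \frac{1}{8614686}\right) = \frac{1}{1089} \cdot 2712604337 \left(- \frac{1}{8614686}\right) = \frac{2712604337}{1089} \left(- \frac{1}{8614686}\right) = - \frac{2712604337}{9381393054}$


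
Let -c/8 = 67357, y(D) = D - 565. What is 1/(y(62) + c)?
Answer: -1/539359 ≈ -1.8541e-6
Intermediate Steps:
y(D) = -565 + D
c = -538856 (c = -8*67357 = -538856)
1/(y(62) + c) = 1/((-565 + 62) - 538856) = 1/(-503 - 538856) = 1/(-539359) = -1/539359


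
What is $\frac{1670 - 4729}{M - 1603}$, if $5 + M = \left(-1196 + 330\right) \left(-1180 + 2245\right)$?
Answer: $\frac{3059}{923898} \approx 0.003311$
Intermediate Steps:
$M = -922295$ ($M = -5 + \left(-1196 + 330\right) \left(-1180 + 2245\right) = -5 - 922290 = -922295$)
$\frac{1670 - 4729}{M - 1603} = \frac{1670 - 4729}{-922295 - 1603} = - \frac{3059}{-923898} = \left(-3059\right) \left(- \frac{1}{923898}\right) = \frac{3059}{923898}$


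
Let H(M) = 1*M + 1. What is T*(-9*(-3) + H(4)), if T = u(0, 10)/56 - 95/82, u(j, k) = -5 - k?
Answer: -13100/287 ≈ -45.645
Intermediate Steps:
H(M) = 1 + M (H(M) = M + 1 = 1 + M)
T = -3275/2296 (T = (-5 - 1*10)/56 - 95/82 = (-5 - 10)*(1/56) - 95*1/82 = -15*1/56 - 95/82 = -15/56 - 95/82 = -3275/2296 ≈ -1.4264)
T*(-9*(-3) + H(4)) = -3275*(-9*(-3) + (1 + 4))/2296 = -3275*(27 + 5)/2296 = -3275/2296*32 = -13100/287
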